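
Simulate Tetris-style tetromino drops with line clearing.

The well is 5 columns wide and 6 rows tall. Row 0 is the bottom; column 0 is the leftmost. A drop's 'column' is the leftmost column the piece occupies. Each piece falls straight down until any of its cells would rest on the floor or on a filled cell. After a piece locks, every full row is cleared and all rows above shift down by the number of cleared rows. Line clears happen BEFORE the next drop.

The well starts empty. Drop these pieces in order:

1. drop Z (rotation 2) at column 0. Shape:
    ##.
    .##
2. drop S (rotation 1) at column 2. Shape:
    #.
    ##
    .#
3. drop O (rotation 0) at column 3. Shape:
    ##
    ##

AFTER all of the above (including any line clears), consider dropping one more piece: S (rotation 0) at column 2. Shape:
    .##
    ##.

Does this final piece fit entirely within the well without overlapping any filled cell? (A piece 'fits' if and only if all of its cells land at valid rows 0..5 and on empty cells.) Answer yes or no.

Drop 1: Z rot2 at col 0 lands with bottom-row=0; cleared 0 line(s) (total 0); column heights now [2 2 1 0 0], max=2
Drop 2: S rot1 at col 2 lands with bottom-row=0; cleared 0 line(s) (total 0); column heights now [2 2 3 2 0], max=3
Drop 3: O rot0 at col 3 lands with bottom-row=2; cleared 0 line(s) (total 0); column heights now [2 2 3 4 4], max=4
Test piece S rot0 at col 2 (width 3): heights before test = [2 2 3 4 4]; fits = True

Answer: yes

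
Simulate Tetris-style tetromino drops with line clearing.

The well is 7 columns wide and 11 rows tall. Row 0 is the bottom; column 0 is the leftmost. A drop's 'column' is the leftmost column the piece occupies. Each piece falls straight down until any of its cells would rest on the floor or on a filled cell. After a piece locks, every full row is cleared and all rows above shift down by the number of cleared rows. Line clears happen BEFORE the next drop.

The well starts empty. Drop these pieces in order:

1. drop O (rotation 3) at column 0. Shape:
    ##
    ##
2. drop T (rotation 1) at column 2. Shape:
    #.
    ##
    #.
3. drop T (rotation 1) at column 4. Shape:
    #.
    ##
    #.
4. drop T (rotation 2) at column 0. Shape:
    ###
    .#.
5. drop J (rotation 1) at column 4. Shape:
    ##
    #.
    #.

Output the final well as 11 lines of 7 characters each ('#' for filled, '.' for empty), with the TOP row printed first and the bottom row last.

Answer: .......
.......
.......
.......
.......
....##.
....#..
###.#..
.##.#..
######.
###.#..

Derivation:
Drop 1: O rot3 at col 0 lands with bottom-row=0; cleared 0 line(s) (total 0); column heights now [2 2 0 0 0 0 0], max=2
Drop 2: T rot1 at col 2 lands with bottom-row=0; cleared 0 line(s) (total 0); column heights now [2 2 3 2 0 0 0], max=3
Drop 3: T rot1 at col 4 lands with bottom-row=0; cleared 0 line(s) (total 0); column heights now [2 2 3 2 3 2 0], max=3
Drop 4: T rot2 at col 0 lands with bottom-row=2; cleared 0 line(s) (total 0); column heights now [4 4 4 2 3 2 0], max=4
Drop 5: J rot1 at col 4 lands with bottom-row=3; cleared 0 line(s) (total 0); column heights now [4 4 4 2 6 6 0], max=6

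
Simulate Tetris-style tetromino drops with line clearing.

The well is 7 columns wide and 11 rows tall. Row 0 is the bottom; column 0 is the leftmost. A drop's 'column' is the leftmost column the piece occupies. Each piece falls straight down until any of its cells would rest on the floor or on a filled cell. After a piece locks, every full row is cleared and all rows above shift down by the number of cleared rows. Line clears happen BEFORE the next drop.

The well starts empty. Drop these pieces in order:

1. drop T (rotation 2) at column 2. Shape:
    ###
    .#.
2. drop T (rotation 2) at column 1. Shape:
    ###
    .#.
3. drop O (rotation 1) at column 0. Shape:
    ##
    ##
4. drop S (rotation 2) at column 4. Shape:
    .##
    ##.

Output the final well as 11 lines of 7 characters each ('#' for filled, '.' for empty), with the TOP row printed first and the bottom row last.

Drop 1: T rot2 at col 2 lands with bottom-row=0; cleared 0 line(s) (total 0); column heights now [0 0 2 2 2 0 0], max=2
Drop 2: T rot2 at col 1 lands with bottom-row=2; cleared 0 line(s) (total 0); column heights now [0 4 4 4 2 0 0], max=4
Drop 3: O rot1 at col 0 lands with bottom-row=4; cleared 0 line(s) (total 0); column heights now [6 6 4 4 2 0 0], max=6
Drop 4: S rot2 at col 4 lands with bottom-row=2; cleared 0 line(s) (total 0); column heights now [6 6 4 4 3 4 4], max=6

Answer: .......
.......
.......
.......
.......
##.....
##.....
.###.##
..#.##.
..###..
...#...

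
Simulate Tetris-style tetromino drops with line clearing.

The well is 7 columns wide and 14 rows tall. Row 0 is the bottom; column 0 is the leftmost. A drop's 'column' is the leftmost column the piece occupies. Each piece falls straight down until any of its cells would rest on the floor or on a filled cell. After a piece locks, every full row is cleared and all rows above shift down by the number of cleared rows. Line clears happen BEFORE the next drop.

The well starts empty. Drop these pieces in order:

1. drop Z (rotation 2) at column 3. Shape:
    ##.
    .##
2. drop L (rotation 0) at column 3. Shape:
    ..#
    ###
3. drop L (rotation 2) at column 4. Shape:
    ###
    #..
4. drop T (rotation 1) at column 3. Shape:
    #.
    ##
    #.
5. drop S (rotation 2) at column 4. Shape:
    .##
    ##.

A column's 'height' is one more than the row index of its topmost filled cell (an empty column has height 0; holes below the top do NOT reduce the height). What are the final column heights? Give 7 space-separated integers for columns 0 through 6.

Drop 1: Z rot2 at col 3 lands with bottom-row=0; cleared 0 line(s) (total 0); column heights now [0 0 0 2 2 1 0], max=2
Drop 2: L rot0 at col 3 lands with bottom-row=2; cleared 0 line(s) (total 0); column heights now [0 0 0 3 3 4 0], max=4
Drop 3: L rot2 at col 4 lands with bottom-row=3; cleared 0 line(s) (total 0); column heights now [0 0 0 3 5 5 5], max=5
Drop 4: T rot1 at col 3 lands with bottom-row=4; cleared 0 line(s) (total 0); column heights now [0 0 0 7 6 5 5], max=7
Drop 5: S rot2 at col 4 lands with bottom-row=6; cleared 0 line(s) (total 0); column heights now [0 0 0 7 7 8 8], max=8

Answer: 0 0 0 7 7 8 8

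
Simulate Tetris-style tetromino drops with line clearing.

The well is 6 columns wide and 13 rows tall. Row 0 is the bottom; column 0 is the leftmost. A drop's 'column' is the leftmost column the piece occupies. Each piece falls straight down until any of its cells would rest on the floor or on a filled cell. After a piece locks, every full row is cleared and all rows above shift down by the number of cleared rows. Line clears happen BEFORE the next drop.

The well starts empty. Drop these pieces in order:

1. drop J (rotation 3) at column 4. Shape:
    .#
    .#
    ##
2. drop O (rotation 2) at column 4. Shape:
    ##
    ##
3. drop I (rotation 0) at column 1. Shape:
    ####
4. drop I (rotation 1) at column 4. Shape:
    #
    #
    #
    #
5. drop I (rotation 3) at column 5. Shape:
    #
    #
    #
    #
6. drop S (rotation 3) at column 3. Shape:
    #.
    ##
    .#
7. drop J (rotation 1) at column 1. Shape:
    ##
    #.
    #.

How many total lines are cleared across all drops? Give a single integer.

Drop 1: J rot3 at col 4 lands with bottom-row=0; cleared 0 line(s) (total 0); column heights now [0 0 0 0 1 3], max=3
Drop 2: O rot2 at col 4 lands with bottom-row=3; cleared 0 line(s) (total 0); column heights now [0 0 0 0 5 5], max=5
Drop 3: I rot0 at col 1 lands with bottom-row=5; cleared 0 line(s) (total 0); column heights now [0 6 6 6 6 5], max=6
Drop 4: I rot1 at col 4 lands with bottom-row=6; cleared 0 line(s) (total 0); column heights now [0 6 6 6 10 5], max=10
Drop 5: I rot3 at col 5 lands with bottom-row=5; cleared 0 line(s) (total 0); column heights now [0 6 6 6 10 9], max=10
Drop 6: S rot3 at col 3 lands with bottom-row=10; cleared 0 line(s) (total 0); column heights now [0 6 6 13 12 9], max=13
Drop 7: J rot1 at col 1 lands with bottom-row=6; cleared 0 line(s) (total 0); column heights now [0 9 9 13 12 9], max=13

Answer: 0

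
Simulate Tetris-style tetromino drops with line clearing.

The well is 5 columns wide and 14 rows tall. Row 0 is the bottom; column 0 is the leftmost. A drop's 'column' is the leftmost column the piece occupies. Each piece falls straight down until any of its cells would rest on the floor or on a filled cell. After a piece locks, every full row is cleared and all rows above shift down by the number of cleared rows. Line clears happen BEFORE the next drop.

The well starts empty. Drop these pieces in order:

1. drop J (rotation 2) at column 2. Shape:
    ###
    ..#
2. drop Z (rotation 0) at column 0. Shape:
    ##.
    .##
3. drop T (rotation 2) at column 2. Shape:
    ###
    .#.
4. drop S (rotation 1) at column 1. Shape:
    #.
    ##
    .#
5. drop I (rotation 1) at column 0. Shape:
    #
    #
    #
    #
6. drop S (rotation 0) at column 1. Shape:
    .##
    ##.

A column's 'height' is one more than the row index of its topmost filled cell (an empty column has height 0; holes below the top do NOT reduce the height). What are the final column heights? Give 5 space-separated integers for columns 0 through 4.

Answer: 4 7 8 8 2

Derivation:
Drop 1: J rot2 at col 2 lands with bottom-row=0; cleared 0 line(s) (total 0); column heights now [0 0 2 2 2], max=2
Drop 2: Z rot0 at col 0 lands with bottom-row=2; cleared 0 line(s) (total 0); column heights now [4 4 3 2 2], max=4
Drop 3: T rot2 at col 2 lands with bottom-row=2; cleared 1 line(s) (total 1); column heights now [0 3 3 3 2], max=3
Drop 4: S rot1 at col 1 lands with bottom-row=3; cleared 0 line(s) (total 1); column heights now [0 6 5 3 2], max=6
Drop 5: I rot1 at col 0 lands with bottom-row=0; cleared 0 line(s) (total 1); column heights now [4 6 5 3 2], max=6
Drop 6: S rot0 at col 1 lands with bottom-row=6; cleared 0 line(s) (total 1); column heights now [4 7 8 8 2], max=8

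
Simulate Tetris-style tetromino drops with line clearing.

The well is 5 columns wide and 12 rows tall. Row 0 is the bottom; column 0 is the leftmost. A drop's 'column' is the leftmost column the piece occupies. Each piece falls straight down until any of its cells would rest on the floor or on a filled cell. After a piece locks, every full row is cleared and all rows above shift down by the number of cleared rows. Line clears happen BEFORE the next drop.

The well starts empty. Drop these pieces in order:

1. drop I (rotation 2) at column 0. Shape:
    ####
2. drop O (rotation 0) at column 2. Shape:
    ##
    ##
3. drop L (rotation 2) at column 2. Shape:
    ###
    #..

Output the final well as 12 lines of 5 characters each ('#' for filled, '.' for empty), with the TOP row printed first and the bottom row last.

Drop 1: I rot2 at col 0 lands with bottom-row=0; cleared 0 line(s) (total 0); column heights now [1 1 1 1 0], max=1
Drop 2: O rot0 at col 2 lands with bottom-row=1; cleared 0 line(s) (total 0); column heights now [1 1 3 3 0], max=3
Drop 3: L rot2 at col 2 lands with bottom-row=3; cleared 0 line(s) (total 0); column heights now [1 1 5 5 5], max=5

Answer: .....
.....
.....
.....
.....
.....
.....
..###
..#..
..##.
..##.
####.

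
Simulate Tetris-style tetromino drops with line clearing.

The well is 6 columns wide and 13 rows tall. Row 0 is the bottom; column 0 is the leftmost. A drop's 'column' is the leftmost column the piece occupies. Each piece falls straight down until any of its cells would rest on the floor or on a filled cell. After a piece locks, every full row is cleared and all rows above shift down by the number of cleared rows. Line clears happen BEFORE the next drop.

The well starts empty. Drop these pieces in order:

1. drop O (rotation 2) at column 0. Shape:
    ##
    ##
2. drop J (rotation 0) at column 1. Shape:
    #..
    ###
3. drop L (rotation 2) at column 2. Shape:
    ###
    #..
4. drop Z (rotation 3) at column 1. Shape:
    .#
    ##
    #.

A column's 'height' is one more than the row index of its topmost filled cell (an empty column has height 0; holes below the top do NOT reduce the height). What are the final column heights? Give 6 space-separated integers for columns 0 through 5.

Answer: 2 6 7 5 5 0

Derivation:
Drop 1: O rot2 at col 0 lands with bottom-row=0; cleared 0 line(s) (total 0); column heights now [2 2 0 0 0 0], max=2
Drop 2: J rot0 at col 1 lands with bottom-row=2; cleared 0 line(s) (total 0); column heights now [2 4 3 3 0 0], max=4
Drop 3: L rot2 at col 2 lands with bottom-row=3; cleared 0 line(s) (total 0); column heights now [2 4 5 5 5 0], max=5
Drop 4: Z rot3 at col 1 lands with bottom-row=4; cleared 0 line(s) (total 0); column heights now [2 6 7 5 5 0], max=7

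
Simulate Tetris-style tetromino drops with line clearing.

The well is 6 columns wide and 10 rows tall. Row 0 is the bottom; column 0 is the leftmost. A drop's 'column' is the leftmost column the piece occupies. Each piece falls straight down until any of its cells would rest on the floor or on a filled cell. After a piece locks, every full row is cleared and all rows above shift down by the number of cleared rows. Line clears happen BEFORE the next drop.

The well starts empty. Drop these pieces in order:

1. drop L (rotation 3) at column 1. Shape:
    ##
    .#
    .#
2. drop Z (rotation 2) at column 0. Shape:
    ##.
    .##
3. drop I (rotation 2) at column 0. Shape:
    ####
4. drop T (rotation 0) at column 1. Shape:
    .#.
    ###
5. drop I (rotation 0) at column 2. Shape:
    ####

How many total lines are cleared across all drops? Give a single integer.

Answer: 0

Derivation:
Drop 1: L rot3 at col 1 lands with bottom-row=0; cleared 0 line(s) (total 0); column heights now [0 3 3 0 0 0], max=3
Drop 2: Z rot2 at col 0 lands with bottom-row=3; cleared 0 line(s) (total 0); column heights now [5 5 4 0 0 0], max=5
Drop 3: I rot2 at col 0 lands with bottom-row=5; cleared 0 line(s) (total 0); column heights now [6 6 6 6 0 0], max=6
Drop 4: T rot0 at col 1 lands with bottom-row=6; cleared 0 line(s) (total 0); column heights now [6 7 8 7 0 0], max=8
Drop 5: I rot0 at col 2 lands with bottom-row=8; cleared 0 line(s) (total 0); column heights now [6 7 9 9 9 9], max=9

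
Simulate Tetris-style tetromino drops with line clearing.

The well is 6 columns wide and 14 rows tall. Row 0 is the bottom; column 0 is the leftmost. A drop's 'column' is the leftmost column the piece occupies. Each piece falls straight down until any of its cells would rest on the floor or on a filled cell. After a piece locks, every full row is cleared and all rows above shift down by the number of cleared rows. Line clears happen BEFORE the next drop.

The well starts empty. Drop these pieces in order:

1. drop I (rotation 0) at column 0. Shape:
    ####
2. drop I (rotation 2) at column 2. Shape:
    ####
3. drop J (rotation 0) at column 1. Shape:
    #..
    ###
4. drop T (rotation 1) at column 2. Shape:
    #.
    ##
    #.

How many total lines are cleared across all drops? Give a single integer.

Answer: 0

Derivation:
Drop 1: I rot0 at col 0 lands with bottom-row=0; cleared 0 line(s) (total 0); column heights now [1 1 1 1 0 0], max=1
Drop 2: I rot2 at col 2 lands with bottom-row=1; cleared 0 line(s) (total 0); column heights now [1 1 2 2 2 2], max=2
Drop 3: J rot0 at col 1 lands with bottom-row=2; cleared 0 line(s) (total 0); column heights now [1 4 3 3 2 2], max=4
Drop 4: T rot1 at col 2 lands with bottom-row=3; cleared 0 line(s) (total 0); column heights now [1 4 6 5 2 2], max=6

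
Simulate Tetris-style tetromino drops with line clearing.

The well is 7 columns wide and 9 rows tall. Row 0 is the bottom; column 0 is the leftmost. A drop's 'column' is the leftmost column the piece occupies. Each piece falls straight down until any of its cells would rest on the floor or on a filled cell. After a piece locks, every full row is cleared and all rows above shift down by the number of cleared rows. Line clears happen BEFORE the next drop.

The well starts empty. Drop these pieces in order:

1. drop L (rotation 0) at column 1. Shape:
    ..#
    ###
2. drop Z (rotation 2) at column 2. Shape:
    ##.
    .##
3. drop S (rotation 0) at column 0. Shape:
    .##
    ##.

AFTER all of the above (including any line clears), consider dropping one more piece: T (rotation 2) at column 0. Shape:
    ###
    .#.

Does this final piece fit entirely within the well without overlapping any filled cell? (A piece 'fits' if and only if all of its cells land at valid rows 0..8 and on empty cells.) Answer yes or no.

Answer: yes

Derivation:
Drop 1: L rot0 at col 1 lands with bottom-row=0; cleared 0 line(s) (total 0); column heights now [0 1 1 2 0 0 0], max=2
Drop 2: Z rot2 at col 2 lands with bottom-row=2; cleared 0 line(s) (total 0); column heights now [0 1 4 4 3 0 0], max=4
Drop 3: S rot0 at col 0 lands with bottom-row=3; cleared 0 line(s) (total 0); column heights now [4 5 5 4 3 0 0], max=5
Test piece T rot2 at col 0 (width 3): heights before test = [4 5 5 4 3 0 0]; fits = True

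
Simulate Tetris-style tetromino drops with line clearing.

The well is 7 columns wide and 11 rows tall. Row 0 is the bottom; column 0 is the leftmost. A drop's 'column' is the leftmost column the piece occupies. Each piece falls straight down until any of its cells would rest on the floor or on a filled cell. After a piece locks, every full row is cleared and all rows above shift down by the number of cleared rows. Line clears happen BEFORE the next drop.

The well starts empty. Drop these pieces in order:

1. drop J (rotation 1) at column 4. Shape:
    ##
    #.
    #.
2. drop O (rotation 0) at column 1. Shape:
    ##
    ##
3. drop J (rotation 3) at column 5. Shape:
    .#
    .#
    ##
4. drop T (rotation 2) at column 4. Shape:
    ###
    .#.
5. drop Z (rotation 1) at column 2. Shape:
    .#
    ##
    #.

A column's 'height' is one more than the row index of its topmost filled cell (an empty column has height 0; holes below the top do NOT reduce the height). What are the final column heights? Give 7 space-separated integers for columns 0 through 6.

Answer: 0 2 4 5 7 7 7

Derivation:
Drop 1: J rot1 at col 4 lands with bottom-row=0; cleared 0 line(s) (total 0); column heights now [0 0 0 0 3 3 0], max=3
Drop 2: O rot0 at col 1 lands with bottom-row=0; cleared 0 line(s) (total 0); column heights now [0 2 2 0 3 3 0], max=3
Drop 3: J rot3 at col 5 lands with bottom-row=3; cleared 0 line(s) (total 0); column heights now [0 2 2 0 3 4 6], max=6
Drop 4: T rot2 at col 4 lands with bottom-row=5; cleared 0 line(s) (total 0); column heights now [0 2 2 0 7 7 7], max=7
Drop 5: Z rot1 at col 2 lands with bottom-row=2; cleared 0 line(s) (total 0); column heights now [0 2 4 5 7 7 7], max=7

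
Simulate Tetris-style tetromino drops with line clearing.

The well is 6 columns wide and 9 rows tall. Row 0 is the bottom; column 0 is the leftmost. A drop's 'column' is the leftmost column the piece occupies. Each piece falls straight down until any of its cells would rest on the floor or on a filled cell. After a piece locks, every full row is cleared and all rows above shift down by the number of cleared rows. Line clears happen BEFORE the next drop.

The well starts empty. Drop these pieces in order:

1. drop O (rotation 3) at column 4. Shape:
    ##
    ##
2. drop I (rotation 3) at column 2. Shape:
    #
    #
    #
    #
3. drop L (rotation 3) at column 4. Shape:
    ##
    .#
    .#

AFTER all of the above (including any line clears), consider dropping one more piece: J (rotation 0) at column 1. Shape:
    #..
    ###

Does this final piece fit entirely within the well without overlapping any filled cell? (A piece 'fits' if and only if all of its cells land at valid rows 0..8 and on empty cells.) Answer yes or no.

Drop 1: O rot3 at col 4 lands with bottom-row=0; cleared 0 line(s) (total 0); column heights now [0 0 0 0 2 2], max=2
Drop 2: I rot3 at col 2 lands with bottom-row=0; cleared 0 line(s) (total 0); column heights now [0 0 4 0 2 2], max=4
Drop 3: L rot3 at col 4 lands with bottom-row=2; cleared 0 line(s) (total 0); column heights now [0 0 4 0 5 5], max=5
Test piece J rot0 at col 1 (width 3): heights before test = [0 0 4 0 5 5]; fits = True

Answer: yes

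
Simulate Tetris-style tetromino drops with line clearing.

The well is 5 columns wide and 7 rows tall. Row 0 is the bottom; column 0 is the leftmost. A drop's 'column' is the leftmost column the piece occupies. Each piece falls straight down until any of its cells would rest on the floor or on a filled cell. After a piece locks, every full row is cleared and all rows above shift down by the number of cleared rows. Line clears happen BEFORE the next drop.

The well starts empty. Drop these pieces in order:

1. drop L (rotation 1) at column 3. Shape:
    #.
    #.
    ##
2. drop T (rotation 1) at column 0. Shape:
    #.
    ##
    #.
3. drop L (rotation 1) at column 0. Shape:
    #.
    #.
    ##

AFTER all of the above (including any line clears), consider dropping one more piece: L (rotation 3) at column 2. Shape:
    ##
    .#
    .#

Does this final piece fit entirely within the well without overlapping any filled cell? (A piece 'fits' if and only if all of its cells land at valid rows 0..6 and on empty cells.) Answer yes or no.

Drop 1: L rot1 at col 3 lands with bottom-row=0; cleared 0 line(s) (total 0); column heights now [0 0 0 3 1], max=3
Drop 2: T rot1 at col 0 lands with bottom-row=0; cleared 0 line(s) (total 0); column heights now [3 2 0 3 1], max=3
Drop 3: L rot1 at col 0 lands with bottom-row=3; cleared 0 line(s) (total 0); column heights now [6 4 0 3 1], max=6
Test piece L rot3 at col 2 (width 2): heights before test = [6 4 0 3 1]; fits = True

Answer: yes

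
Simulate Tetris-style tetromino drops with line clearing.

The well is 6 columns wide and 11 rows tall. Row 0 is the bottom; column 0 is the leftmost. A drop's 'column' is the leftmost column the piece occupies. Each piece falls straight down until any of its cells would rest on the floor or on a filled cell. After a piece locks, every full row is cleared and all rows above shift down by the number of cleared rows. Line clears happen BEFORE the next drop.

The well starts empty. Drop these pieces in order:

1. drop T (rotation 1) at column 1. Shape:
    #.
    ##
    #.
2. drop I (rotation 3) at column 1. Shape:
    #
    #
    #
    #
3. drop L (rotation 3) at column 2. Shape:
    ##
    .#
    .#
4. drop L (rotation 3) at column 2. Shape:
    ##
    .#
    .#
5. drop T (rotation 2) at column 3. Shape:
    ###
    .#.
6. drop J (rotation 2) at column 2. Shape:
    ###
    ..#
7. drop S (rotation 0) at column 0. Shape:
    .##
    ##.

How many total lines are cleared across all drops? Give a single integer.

Drop 1: T rot1 at col 1 lands with bottom-row=0; cleared 0 line(s) (total 0); column heights now [0 3 2 0 0 0], max=3
Drop 2: I rot3 at col 1 lands with bottom-row=3; cleared 0 line(s) (total 0); column heights now [0 7 2 0 0 0], max=7
Drop 3: L rot3 at col 2 lands with bottom-row=0; cleared 0 line(s) (total 0); column heights now [0 7 3 3 0 0], max=7
Drop 4: L rot3 at col 2 lands with bottom-row=3; cleared 0 line(s) (total 0); column heights now [0 7 6 6 0 0], max=7
Drop 5: T rot2 at col 3 lands with bottom-row=5; cleared 0 line(s) (total 0); column heights now [0 7 6 7 7 7], max=7
Drop 6: J rot2 at col 2 lands with bottom-row=7; cleared 0 line(s) (total 0); column heights now [0 7 9 9 9 7], max=9
Drop 7: S rot0 at col 0 lands with bottom-row=8; cleared 0 line(s) (total 0); column heights now [9 10 10 9 9 7], max=10

Answer: 0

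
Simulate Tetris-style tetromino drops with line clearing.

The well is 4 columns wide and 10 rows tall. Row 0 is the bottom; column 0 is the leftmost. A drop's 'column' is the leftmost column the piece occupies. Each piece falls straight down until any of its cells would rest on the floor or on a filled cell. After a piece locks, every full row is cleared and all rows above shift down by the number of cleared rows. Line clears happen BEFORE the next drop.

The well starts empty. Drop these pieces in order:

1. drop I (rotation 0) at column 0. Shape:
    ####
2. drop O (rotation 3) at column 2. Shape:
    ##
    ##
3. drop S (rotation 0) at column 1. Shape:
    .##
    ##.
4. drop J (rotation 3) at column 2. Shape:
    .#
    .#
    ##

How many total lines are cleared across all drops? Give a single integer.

Answer: 1

Derivation:
Drop 1: I rot0 at col 0 lands with bottom-row=0; cleared 1 line(s) (total 1); column heights now [0 0 0 0], max=0
Drop 2: O rot3 at col 2 lands with bottom-row=0; cleared 0 line(s) (total 1); column heights now [0 0 2 2], max=2
Drop 3: S rot0 at col 1 lands with bottom-row=2; cleared 0 line(s) (total 1); column heights now [0 3 4 4], max=4
Drop 4: J rot3 at col 2 lands with bottom-row=4; cleared 0 line(s) (total 1); column heights now [0 3 5 7], max=7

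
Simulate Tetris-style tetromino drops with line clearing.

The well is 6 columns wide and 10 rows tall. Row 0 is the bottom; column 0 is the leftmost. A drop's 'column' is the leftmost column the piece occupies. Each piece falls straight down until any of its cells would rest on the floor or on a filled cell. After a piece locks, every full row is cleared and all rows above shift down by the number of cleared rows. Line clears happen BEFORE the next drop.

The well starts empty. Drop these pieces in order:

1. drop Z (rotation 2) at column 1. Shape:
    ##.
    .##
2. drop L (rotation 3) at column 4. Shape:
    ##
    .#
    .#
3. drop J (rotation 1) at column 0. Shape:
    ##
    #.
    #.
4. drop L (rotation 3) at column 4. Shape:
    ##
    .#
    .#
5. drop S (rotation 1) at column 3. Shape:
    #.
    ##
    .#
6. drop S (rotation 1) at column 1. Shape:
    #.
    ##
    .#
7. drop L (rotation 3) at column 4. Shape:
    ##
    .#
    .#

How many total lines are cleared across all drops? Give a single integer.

Drop 1: Z rot2 at col 1 lands with bottom-row=0; cleared 0 line(s) (total 0); column heights now [0 2 2 1 0 0], max=2
Drop 2: L rot3 at col 4 lands with bottom-row=0; cleared 0 line(s) (total 0); column heights now [0 2 2 1 3 3], max=3
Drop 3: J rot1 at col 0 lands with bottom-row=0; cleared 0 line(s) (total 0); column heights now [3 3 2 1 3 3], max=3
Drop 4: L rot3 at col 4 lands with bottom-row=3; cleared 0 line(s) (total 0); column heights now [3 3 2 1 6 6], max=6
Drop 5: S rot1 at col 3 lands with bottom-row=6; cleared 0 line(s) (total 0); column heights now [3 3 2 9 8 6], max=9
Drop 6: S rot1 at col 1 lands with bottom-row=2; cleared 0 line(s) (total 0); column heights now [3 5 4 9 8 6], max=9
Drop 7: L rot3 at col 4 lands with bottom-row=6; cleared 0 line(s) (total 0); column heights now [3 5 4 9 9 9], max=9

Answer: 0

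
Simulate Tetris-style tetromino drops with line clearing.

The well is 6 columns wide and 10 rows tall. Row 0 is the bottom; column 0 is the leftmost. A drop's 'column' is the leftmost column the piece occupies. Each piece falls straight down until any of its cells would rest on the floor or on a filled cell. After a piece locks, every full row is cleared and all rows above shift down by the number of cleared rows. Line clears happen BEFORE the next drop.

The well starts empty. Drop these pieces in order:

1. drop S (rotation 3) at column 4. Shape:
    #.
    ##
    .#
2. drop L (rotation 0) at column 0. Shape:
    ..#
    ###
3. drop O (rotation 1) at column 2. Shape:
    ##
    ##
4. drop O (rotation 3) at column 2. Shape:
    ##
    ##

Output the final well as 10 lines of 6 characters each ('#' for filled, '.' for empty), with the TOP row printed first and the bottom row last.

Answer: ......
......
......
......
..##..
..##..
..##..
..###.
..#.##
###..#

Derivation:
Drop 1: S rot3 at col 4 lands with bottom-row=0; cleared 0 line(s) (total 0); column heights now [0 0 0 0 3 2], max=3
Drop 2: L rot0 at col 0 lands with bottom-row=0; cleared 0 line(s) (total 0); column heights now [1 1 2 0 3 2], max=3
Drop 3: O rot1 at col 2 lands with bottom-row=2; cleared 0 line(s) (total 0); column heights now [1 1 4 4 3 2], max=4
Drop 4: O rot3 at col 2 lands with bottom-row=4; cleared 0 line(s) (total 0); column heights now [1 1 6 6 3 2], max=6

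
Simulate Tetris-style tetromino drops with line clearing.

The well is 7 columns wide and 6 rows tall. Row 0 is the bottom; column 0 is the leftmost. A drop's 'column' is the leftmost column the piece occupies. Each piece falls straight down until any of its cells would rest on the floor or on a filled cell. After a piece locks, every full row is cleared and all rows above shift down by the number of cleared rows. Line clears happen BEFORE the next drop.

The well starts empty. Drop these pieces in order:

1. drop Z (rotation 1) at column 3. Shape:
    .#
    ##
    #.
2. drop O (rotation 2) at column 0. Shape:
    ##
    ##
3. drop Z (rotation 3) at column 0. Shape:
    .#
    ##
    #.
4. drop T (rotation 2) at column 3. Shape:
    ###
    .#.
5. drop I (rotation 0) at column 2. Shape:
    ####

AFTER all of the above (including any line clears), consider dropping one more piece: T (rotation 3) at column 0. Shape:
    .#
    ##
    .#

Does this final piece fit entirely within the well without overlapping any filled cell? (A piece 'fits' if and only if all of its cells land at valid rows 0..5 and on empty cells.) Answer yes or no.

Drop 1: Z rot1 at col 3 lands with bottom-row=0; cleared 0 line(s) (total 0); column heights now [0 0 0 2 3 0 0], max=3
Drop 2: O rot2 at col 0 lands with bottom-row=0; cleared 0 line(s) (total 0); column heights now [2 2 0 2 3 0 0], max=3
Drop 3: Z rot3 at col 0 lands with bottom-row=2; cleared 0 line(s) (total 0); column heights now [4 5 0 2 3 0 0], max=5
Drop 4: T rot2 at col 3 lands with bottom-row=3; cleared 0 line(s) (total 0); column heights now [4 5 0 5 5 5 0], max=5
Drop 5: I rot0 at col 2 lands with bottom-row=5; cleared 0 line(s) (total 0); column heights now [4 5 6 6 6 6 0], max=6
Test piece T rot3 at col 0 (width 2): heights before test = [4 5 6 6 6 6 0]; fits = False

Answer: no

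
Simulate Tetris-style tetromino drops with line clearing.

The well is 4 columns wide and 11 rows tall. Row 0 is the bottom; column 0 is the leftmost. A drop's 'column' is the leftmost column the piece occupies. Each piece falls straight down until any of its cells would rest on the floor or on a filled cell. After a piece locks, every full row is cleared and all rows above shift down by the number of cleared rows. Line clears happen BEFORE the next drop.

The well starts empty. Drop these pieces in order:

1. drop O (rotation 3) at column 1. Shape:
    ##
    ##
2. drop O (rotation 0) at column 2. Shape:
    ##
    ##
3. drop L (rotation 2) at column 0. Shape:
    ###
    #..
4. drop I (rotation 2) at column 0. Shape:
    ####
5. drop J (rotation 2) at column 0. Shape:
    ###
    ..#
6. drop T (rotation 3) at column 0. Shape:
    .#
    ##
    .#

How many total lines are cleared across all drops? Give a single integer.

Drop 1: O rot3 at col 1 lands with bottom-row=0; cleared 0 line(s) (total 0); column heights now [0 2 2 0], max=2
Drop 2: O rot0 at col 2 lands with bottom-row=2; cleared 0 line(s) (total 0); column heights now [0 2 4 4], max=4
Drop 3: L rot2 at col 0 lands with bottom-row=3; cleared 0 line(s) (total 0); column heights now [5 5 5 4], max=5
Drop 4: I rot2 at col 0 lands with bottom-row=5; cleared 1 line(s) (total 1); column heights now [5 5 5 4], max=5
Drop 5: J rot2 at col 0 lands with bottom-row=5; cleared 0 line(s) (total 1); column heights now [7 7 7 4], max=7
Drop 6: T rot3 at col 0 lands with bottom-row=7; cleared 0 line(s) (total 1); column heights now [9 10 7 4], max=10

Answer: 1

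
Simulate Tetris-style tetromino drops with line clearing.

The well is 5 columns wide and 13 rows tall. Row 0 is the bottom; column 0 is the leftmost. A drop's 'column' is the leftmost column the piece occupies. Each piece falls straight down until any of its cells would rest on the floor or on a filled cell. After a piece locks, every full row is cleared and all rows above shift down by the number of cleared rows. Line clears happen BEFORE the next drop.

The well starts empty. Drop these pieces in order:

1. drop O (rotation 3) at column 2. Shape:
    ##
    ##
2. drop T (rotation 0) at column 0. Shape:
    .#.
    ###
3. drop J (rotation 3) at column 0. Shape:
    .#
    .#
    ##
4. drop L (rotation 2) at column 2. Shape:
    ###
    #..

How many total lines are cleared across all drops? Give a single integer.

Answer: 1

Derivation:
Drop 1: O rot3 at col 2 lands with bottom-row=0; cleared 0 line(s) (total 0); column heights now [0 0 2 2 0], max=2
Drop 2: T rot0 at col 0 lands with bottom-row=2; cleared 0 line(s) (total 0); column heights now [3 4 3 2 0], max=4
Drop 3: J rot3 at col 0 lands with bottom-row=4; cleared 0 line(s) (total 0); column heights now [5 7 3 2 0], max=7
Drop 4: L rot2 at col 2 lands with bottom-row=3; cleared 1 line(s) (total 1); column heights now [3 6 4 2 0], max=6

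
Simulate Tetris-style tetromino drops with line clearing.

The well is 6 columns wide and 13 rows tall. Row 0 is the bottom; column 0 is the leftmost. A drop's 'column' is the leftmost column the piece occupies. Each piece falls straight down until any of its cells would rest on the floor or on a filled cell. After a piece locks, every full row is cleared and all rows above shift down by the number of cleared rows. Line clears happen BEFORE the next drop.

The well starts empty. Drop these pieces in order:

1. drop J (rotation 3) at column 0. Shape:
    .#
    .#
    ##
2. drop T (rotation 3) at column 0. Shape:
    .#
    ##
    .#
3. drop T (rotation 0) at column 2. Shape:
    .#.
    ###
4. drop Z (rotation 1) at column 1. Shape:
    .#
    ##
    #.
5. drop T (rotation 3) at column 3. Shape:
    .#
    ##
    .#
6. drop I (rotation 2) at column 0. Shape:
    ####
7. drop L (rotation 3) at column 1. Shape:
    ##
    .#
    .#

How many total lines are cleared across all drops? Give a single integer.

Answer: 0

Derivation:
Drop 1: J rot3 at col 0 lands with bottom-row=0; cleared 0 line(s) (total 0); column heights now [1 3 0 0 0 0], max=3
Drop 2: T rot3 at col 0 lands with bottom-row=3; cleared 0 line(s) (total 0); column heights now [5 6 0 0 0 0], max=6
Drop 3: T rot0 at col 2 lands with bottom-row=0; cleared 0 line(s) (total 0); column heights now [5 6 1 2 1 0], max=6
Drop 4: Z rot1 at col 1 lands with bottom-row=6; cleared 0 line(s) (total 0); column heights now [5 8 9 2 1 0], max=9
Drop 5: T rot3 at col 3 lands with bottom-row=1; cleared 0 line(s) (total 0); column heights now [5 8 9 3 4 0], max=9
Drop 6: I rot2 at col 0 lands with bottom-row=9; cleared 0 line(s) (total 0); column heights now [10 10 10 10 4 0], max=10
Drop 7: L rot3 at col 1 lands with bottom-row=10; cleared 0 line(s) (total 0); column heights now [10 13 13 10 4 0], max=13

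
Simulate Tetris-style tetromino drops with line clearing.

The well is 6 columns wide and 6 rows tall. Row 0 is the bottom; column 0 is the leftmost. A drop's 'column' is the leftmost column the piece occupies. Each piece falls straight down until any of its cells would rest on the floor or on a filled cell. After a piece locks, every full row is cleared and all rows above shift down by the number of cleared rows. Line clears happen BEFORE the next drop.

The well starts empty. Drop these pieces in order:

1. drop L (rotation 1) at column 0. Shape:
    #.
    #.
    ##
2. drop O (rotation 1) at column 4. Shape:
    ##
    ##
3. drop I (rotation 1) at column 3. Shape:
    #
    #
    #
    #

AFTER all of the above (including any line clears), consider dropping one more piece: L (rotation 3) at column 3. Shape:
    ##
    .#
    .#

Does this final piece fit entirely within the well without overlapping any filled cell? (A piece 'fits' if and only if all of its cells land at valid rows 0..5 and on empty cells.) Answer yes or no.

Answer: yes

Derivation:
Drop 1: L rot1 at col 0 lands with bottom-row=0; cleared 0 line(s) (total 0); column heights now [3 1 0 0 0 0], max=3
Drop 2: O rot1 at col 4 lands with bottom-row=0; cleared 0 line(s) (total 0); column heights now [3 1 0 0 2 2], max=3
Drop 3: I rot1 at col 3 lands with bottom-row=0; cleared 0 line(s) (total 0); column heights now [3 1 0 4 2 2], max=4
Test piece L rot3 at col 3 (width 2): heights before test = [3 1 0 4 2 2]; fits = True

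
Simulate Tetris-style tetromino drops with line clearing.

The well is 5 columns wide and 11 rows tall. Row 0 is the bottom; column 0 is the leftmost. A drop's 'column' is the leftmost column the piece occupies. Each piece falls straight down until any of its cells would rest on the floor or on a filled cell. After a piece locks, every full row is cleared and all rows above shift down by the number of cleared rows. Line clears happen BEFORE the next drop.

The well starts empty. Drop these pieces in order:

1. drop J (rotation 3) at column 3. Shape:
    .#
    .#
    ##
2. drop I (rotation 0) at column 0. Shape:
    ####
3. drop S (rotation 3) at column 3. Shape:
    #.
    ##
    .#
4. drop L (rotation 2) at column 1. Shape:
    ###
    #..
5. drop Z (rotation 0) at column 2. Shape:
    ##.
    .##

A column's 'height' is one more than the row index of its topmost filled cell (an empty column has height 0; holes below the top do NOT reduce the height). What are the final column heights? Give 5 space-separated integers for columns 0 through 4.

Drop 1: J rot3 at col 3 lands with bottom-row=0; cleared 0 line(s) (total 0); column heights now [0 0 0 1 3], max=3
Drop 2: I rot0 at col 0 lands with bottom-row=1; cleared 1 line(s) (total 1); column heights now [0 0 0 1 2], max=2
Drop 3: S rot3 at col 3 lands with bottom-row=2; cleared 0 line(s) (total 1); column heights now [0 0 0 5 4], max=5
Drop 4: L rot2 at col 1 lands with bottom-row=4; cleared 0 line(s) (total 1); column heights now [0 6 6 6 4], max=6
Drop 5: Z rot0 at col 2 lands with bottom-row=6; cleared 0 line(s) (total 1); column heights now [0 6 8 8 7], max=8

Answer: 0 6 8 8 7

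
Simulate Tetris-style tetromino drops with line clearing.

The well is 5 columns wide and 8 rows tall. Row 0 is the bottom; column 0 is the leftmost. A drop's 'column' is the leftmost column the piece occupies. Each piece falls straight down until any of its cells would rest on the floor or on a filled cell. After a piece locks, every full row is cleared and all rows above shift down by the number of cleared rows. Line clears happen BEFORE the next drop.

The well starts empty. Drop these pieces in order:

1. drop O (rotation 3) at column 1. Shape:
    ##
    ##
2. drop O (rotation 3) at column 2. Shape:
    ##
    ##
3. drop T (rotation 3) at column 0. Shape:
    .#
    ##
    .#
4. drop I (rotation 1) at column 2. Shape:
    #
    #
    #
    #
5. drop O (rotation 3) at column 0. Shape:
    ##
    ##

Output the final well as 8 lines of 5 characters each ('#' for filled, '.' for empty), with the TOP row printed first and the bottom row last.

Answer: ..#..
###..
###..
.##..
####.
.###.
.##..
.##..

Derivation:
Drop 1: O rot3 at col 1 lands with bottom-row=0; cleared 0 line(s) (total 0); column heights now [0 2 2 0 0], max=2
Drop 2: O rot3 at col 2 lands with bottom-row=2; cleared 0 line(s) (total 0); column heights now [0 2 4 4 0], max=4
Drop 3: T rot3 at col 0 lands with bottom-row=2; cleared 0 line(s) (total 0); column heights now [4 5 4 4 0], max=5
Drop 4: I rot1 at col 2 lands with bottom-row=4; cleared 0 line(s) (total 0); column heights now [4 5 8 4 0], max=8
Drop 5: O rot3 at col 0 lands with bottom-row=5; cleared 0 line(s) (total 0); column heights now [7 7 8 4 0], max=8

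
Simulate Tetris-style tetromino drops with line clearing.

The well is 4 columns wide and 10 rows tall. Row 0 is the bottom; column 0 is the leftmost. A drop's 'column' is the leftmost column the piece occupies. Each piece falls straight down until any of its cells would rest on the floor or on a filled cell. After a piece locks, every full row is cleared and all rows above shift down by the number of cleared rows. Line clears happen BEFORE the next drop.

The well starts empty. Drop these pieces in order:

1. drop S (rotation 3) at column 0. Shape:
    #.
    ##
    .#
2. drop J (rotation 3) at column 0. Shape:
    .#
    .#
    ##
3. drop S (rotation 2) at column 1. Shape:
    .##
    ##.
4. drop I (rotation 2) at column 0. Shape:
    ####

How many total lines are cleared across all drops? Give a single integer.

Answer: 1

Derivation:
Drop 1: S rot3 at col 0 lands with bottom-row=0; cleared 0 line(s) (total 0); column heights now [3 2 0 0], max=3
Drop 2: J rot3 at col 0 lands with bottom-row=3; cleared 0 line(s) (total 0); column heights now [4 6 0 0], max=6
Drop 3: S rot2 at col 1 lands with bottom-row=6; cleared 0 line(s) (total 0); column heights now [4 7 8 8], max=8
Drop 4: I rot2 at col 0 lands with bottom-row=8; cleared 1 line(s) (total 1); column heights now [4 7 8 8], max=8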